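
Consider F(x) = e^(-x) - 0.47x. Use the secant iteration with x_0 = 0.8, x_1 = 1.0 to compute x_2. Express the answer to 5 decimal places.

F(0.8) = 0.0733290, F(1.0) = -0.1021206
x_2 = 1.0000000 − (-0.1021206)·(1.0000000 − 0.8000000) / (-0.1021206 − 0.0733290) = 1.0000000 − (-0.0204241)/(-0.1754495) = 0.8835898

0.88359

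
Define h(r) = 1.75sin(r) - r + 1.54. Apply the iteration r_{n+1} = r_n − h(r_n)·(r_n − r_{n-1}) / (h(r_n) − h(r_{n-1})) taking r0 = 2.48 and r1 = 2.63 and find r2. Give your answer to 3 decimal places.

h(2.48) = 0.13515, h(2.63) = -0.23326
r2 = 2.63000 − (-0.23326)·(2.63000 − 2.48000) / (-0.23326 − 0.13515) = 2.63000 − (-0.03499)/(-0.36841) = 2.53503

2.535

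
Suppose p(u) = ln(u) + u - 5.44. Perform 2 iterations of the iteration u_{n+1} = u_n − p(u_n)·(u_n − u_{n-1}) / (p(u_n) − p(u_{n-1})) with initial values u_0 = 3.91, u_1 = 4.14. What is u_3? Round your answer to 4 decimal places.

4.0430

p(3.91) = -0.166463, p(4.14) = 0.120696
u_2 = 4.140000 − 0.120696·(4.140000 − 3.910000) / (0.120696 − (-0.166463)) = 4.140000 − (0.027760)/(0.287158) = 4.043329
p(4.043329) = 0.000397
u_3 = 4.043329 − 0.000397·(4.043329 − 4.140000) / (0.000397 − 0.120696) = 4.043329 − (-0.000038)/(-0.120299) = 4.043010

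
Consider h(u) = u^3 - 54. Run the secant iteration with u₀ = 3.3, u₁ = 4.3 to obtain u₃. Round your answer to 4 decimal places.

h(3.3) = -18.063000, h(4.3) = 25.507000
u₂ = 4.300000 − 25.507000·(4.300000 − 3.300000) / (25.507000 − (-18.063000)) = 4.300000 − (25.507000)/(43.570000) = 3.714574
h(3.714574) = -2.746075
u₃ = 3.714574 − (-2.746075)·(3.714574 − 4.300000) / (-2.746075 − 25.507000) = 3.714574 − (1.607623)/(-28.253075) = 3.771475

3.7715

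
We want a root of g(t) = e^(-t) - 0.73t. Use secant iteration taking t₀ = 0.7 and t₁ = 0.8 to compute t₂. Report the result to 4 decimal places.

g(0.7) = -0.014415, g(0.8) = -0.134671
t₂ = 0.800000 − (-0.134671)·(0.800000 − 0.700000) / (-0.134671 − (-0.014415)) = 0.800000 − (-0.013467)/(-0.120256) = 0.688013

0.6880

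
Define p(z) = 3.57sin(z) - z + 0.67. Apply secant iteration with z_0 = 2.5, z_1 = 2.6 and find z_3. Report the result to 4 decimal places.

p(2.5) = 0.306546, p(2.6) = -0.089660
z_2 = 2.600000 − (-0.089660)·(2.600000 − 2.500000) / (-0.089660 − 0.306546) = 2.600000 − (-0.008966)/(-0.396206) = 2.577370
p(2.577370) = 0.001719
z_3 = 2.577370 − 0.001719·(2.577370 − 2.600000) / (0.001719 − (-0.089660)) = 2.577370 − (-0.000039)/(0.091379) = 2.577796

2.5778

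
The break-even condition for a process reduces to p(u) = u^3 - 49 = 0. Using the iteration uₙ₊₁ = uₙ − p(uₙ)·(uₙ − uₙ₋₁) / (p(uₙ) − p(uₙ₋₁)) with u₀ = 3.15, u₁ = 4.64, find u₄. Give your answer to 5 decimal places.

p(3.15) = -17.7441250, p(4.64) = 50.8973440
u₂ = 4.6400000 − 50.8973440·(4.6400000 − 3.1500000) / (50.8973440 − (-17.7441250)) = 4.6400000 − (75.8370426)/(68.6414690) = 3.5351716
p(3.5351716) = -4.8194103
u₃ = 3.5351716 − (-4.8194103)·(3.5351716 − 4.6400000) / (-4.8194103 − 50.8973440) = 3.5351716 − (5.3246212)/(-55.7167543) = 3.6307375
p(3.6307375) = -1.1386925
u₄ = 3.6307375 − (-1.1386925)·(3.6307375 − 3.5351716) / (-1.1386925 − (-4.8194103)) = 3.6307375 − (-0.1088202)/(3.6807177) = 3.6603024

3.66030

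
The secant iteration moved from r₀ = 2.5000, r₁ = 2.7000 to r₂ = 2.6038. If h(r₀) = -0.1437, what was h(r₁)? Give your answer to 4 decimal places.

0.1332

The secant line through (2.5000, -0.1437) and (2.7000, h(r₁)) crosses zero at r₂ = 2.6038.
So (2.5000, -0.1437), (2.7000, h(r₁)), (2.6038, 0) are collinear:
h(r₁) = -0.1437 · (2.7000 − 2.6038) / (2.5000 − 2.6038) = -0.1437 · (0.096200)/(-0.103800) = 0.133179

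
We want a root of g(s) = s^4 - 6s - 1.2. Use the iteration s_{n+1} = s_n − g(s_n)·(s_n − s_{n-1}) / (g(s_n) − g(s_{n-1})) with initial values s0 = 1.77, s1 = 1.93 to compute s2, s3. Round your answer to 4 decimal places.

1.8735, 1.8791

g(1.77) = -2.004938, g(1.93) = 1.094880
s2 = 1.930000 − 1.094880·(1.930000 − 1.770000) / (1.094880 − (-2.004938)) = 1.930000 − (0.175181)/(3.099818) = 1.873487
g(1.873487) = -0.121153
s3 = 1.873487 − (-0.121153)·(1.873487 − 1.930000) / (-0.121153 − 1.094880) = 1.873487 − (0.006847)/(-1.216033) = 1.879117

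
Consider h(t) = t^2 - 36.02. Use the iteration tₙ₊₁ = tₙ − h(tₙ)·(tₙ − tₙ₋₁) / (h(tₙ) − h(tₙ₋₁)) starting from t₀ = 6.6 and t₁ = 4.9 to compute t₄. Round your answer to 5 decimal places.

6.00164

h(6.6) = 7.5400000, h(4.9) = -12.0100000
t₂ = 4.9000000 − (-12.0100000)·(4.9000000 − 6.6000000) / (-12.0100000 − 7.5400000) = 4.9000000 − (20.4170000)/(-19.5500000) = 5.9443478
h(5.9443478) = -0.6847289
t₃ = 5.9443478 − (-0.6847289)·(5.9443478 − 4.9000000) / (-0.6847289 − (-12.0100000)) = 5.9443478 − (-0.7150952)/(11.3252711) = 6.0074894
h(6.0074894) = 0.0699286
t₄ = 6.0074894 − 0.0699286·(6.0074894 − 5.9443478) / (0.0699286 − (-0.6847289)) = 6.0074894 − (0.0044154)/(0.7546575) = 6.0016385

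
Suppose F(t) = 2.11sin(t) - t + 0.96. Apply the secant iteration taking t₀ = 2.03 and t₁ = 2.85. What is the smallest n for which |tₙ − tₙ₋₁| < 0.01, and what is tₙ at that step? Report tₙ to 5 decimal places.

F(2.03) = 0.8214161, F(2.85) = -1.2834214
t₂ = 2.8500000 − (-1.2834214)·(0.8200000)/(-2.1048375) = 2.3500063;  |Δ| = 0.4999937
F(2.3500063) = 0.1111932
t₃ = 2.3500063 − 0.1111932·(-0.4999937)/(1.3946146) = 2.3898710;  |Δ| = 0.0398647
F(2.3898710) = 0.0110427
t₄ = 2.3898710 − 0.0110427·(0.0398647)/(-0.1001505) = 2.3942665;  |Δ| = 0.0043955
|t₄ − t₃| = 0.0043955 < 0.01

n = 4, tₙ = 2.39427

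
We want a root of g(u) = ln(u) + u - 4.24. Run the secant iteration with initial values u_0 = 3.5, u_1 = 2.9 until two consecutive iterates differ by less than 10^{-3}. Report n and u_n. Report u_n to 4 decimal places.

g(3.5) = 0.512763, g(2.9) = -0.275289
u_2 = 2.900000 − (-0.275289)·(-0.600000)/(-0.788052) = 3.109597;  |Δ| = 0.209597
g(3.109597) = 0.004090
u_3 = 3.109597 − 0.004090·(0.209597)/(0.279380) = 3.106528;  |Δ| = 0.003069
g(3.106528) = 0.000034
u_4 = 3.106528 − 0.000034·(-0.003069)/(-0.004056) = 3.106503;  |Δ| = 0.000026
|u_4 − u_3| = 0.000026 < 10^{-3}

n = 4, u_n = 3.1065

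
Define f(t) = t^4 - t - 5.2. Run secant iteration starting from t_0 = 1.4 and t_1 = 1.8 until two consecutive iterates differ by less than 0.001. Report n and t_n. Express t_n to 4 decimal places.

f(1.4) = -2.758400, f(1.8) = 3.497600
t_2 = 1.800000 − 3.497600·(0.400000)/(6.256000) = 1.576368;  |Δ| = 0.223632
f(1.576368) = -0.601457
t_3 = 1.576368 − (-0.601457)·(-0.223632)/(-4.099057) = 1.609182;  |Δ| = 0.032814
f(1.609182) = -0.103846
t_4 = 1.609182 − (-0.103846)·(0.032814)/(0.497610) = 1.616030;  |Δ| = 0.006848
f(1.616030) = 0.004175
t_5 = 1.616030 − 0.004175·(0.006848)/(0.108021) = 1.615765;  |Δ| = 0.000265
|t_5 − t_4| = 0.000265 < 0.001

n = 5, t_n = 1.6158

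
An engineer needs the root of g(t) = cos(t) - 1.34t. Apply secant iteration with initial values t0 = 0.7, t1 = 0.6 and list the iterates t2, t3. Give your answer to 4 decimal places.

0.6110, 0.6112

g(0.7) = -0.173158, g(0.6) = 0.021336
t2 = 0.600000 − 0.021336·(0.600000 − 0.700000) / (0.021336 − (-0.173158)) = 0.600000 − (-0.002134)/(0.194493) = 0.610970
g(0.610970) = 0.000392
t3 = 0.610970 − 0.000392·(0.610970 − 0.600000) / (0.000392 − 0.021336) = 0.610970 − (0.000004)/(-0.020943) = 0.611175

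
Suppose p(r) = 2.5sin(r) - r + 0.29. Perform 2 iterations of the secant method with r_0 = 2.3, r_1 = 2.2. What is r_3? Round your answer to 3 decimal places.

p(2.3) = -0.14574, p(2.2) = 0.11124
r_2 = 2.20000 − 0.11124·(2.20000 − 2.30000) / (0.11124 − (-0.14574)) = 2.20000 − (-0.01112)/(0.25698) = 2.24329
p(2.24329) = 0.00239
r_3 = 2.24329 − 0.00239·(2.24329 − 2.20000) / (0.00239 − 0.11124) = 2.24329 − (0.00010)/(-0.10885) = 2.24424

2.244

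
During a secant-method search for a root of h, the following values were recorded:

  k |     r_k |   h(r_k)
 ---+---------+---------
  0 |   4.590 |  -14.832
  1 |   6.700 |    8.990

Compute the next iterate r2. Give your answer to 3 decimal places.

r2 = 6.700 − 8.990·(6.700 − 4.590) / (8.990 − (-14.832))
   = 6.700 − (18.96890)/(23.82200) = 5.90372

5.904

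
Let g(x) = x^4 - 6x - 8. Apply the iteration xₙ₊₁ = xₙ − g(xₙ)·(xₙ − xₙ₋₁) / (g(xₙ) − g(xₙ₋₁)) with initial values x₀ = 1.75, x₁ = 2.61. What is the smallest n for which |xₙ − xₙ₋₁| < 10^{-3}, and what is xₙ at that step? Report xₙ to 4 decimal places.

n = 6, xₙ = 2.1360

g(1.75) = -9.121094, g(2.61) = 22.744706
x₂ = 2.610000 − 22.744706·(0.860000)/(31.865800) = 1.996162;  |Δ| = 0.613838
g(1.996162) = -4.099442
x₃ = 1.996162 − (-4.099442)·(-0.613838)/(-26.844148) = 2.089903;  |Δ| = 0.093741
g(2.089903) = -1.462674
x₄ = 2.089903 − (-1.462674)·(0.093741)/(2.636768) = 2.141903;  |Δ| = 0.052000
g(2.141903) = 0.196011
x₅ = 2.141903 − 0.196011·(0.052000)/(1.658684) = 2.135758;  |Δ| = 0.006145
g(2.135758) = -0.007617
x₆ = 2.135758 − (-0.007617)·(-0.006145)/(-0.203627) = 2.135988;  |Δ| = 0.000230
|x₆ − x₅| = 0.000230 < 10^{-3}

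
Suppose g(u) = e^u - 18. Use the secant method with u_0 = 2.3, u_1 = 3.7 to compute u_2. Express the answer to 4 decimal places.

2.6687

g(2.3) = -8.025818, g(3.7) = 22.447304
u_2 = 3.700000 − 22.447304·(3.700000 − 2.300000) / (22.447304 − (-8.025818)) = 3.700000 − (31.426226)/(30.473122) = 2.668723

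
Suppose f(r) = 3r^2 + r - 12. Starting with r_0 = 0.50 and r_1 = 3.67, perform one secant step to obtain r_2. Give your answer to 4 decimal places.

1.2957

f(0.50) = -10.750000, f(3.67) = 32.076700
r_2 = 3.670000 − 32.076700·(3.670000 − 0.500000) / (32.076700 − (-10.750000)) = 3.670000 − (101.683139)/(42.826700) = 1.295707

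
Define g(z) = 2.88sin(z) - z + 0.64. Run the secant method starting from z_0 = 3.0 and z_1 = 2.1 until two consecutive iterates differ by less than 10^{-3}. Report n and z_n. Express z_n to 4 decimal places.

n = 5, z_n = 2.4583

g(3.0) = -1.953574, g(2.1) = 1.026043
z_2 = 2.100000 − 1.026043·(-0.900000)/(2.979617) = 2.409919;  |Δ| = 0.309919
g(2.409919) = 0.154256
z_3 = 2.409919 − 0.154256·(0.309919)/(-0.871787) = 2.464756;  |Δ| = 0.054838
g(2.464756) = -0.020926
z_4 = 2.464756 − (-0.020926)·(0.054838)/(-0.175182) = 2.458206;  |Δ| = 0.006551
g(2.458206) = 0.000292
z_5 = 2.458206 − 0.000292·(-0.006551)/(0.021219) = 2.458296;  |Δ| = 0.000090
|z_5 − z_4| = 0.000090 < 10^{-3}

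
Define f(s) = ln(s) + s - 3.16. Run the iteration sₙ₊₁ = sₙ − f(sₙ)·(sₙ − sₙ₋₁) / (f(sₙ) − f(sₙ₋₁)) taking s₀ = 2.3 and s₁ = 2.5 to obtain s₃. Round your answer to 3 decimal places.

f(2.3) = -0.02709, f(2.5) = 0.25629
s₂ = 2.50000 − 0.25629·(2.50000 − 2.30000) / (0.25629 − (-0.02709)) = 2.50000 − (0.05126)/(0.28338) = 2.31912
f(2.31912) = 0.00031
s₃ = 2.31912 − 0.00031·(2.31912 − 2.50000) / (0.00031 − 0.25629) = 2.31912 − (-0.00006)/(-0.25598) = 2.31890

2.319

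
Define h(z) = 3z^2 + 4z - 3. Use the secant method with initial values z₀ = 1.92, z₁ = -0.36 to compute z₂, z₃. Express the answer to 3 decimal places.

h(1.92) = 15.73920, h(-0.36) = -4.05120
z₂ = -0.36000 − (-4.05120)·(-0.36000 − 1.92000) / (-4.05120 − 15.73920) = -0.36000 − (9.23674)/(-19.79040) = 0.10673
h(0.10673) = -2.53891
z₃ = 0.10673 − (-2.53891)·(0.10673 − (-0.36000)) / (-2.53891 − (-4.05120)) = 0.10673 − (-1.18498)/(1.51229) = 0.89030

0.107, 0.890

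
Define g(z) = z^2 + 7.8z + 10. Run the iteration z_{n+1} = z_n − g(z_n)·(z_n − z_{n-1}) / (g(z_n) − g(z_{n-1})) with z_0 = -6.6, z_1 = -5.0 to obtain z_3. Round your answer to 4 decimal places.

g(-6.6) = 2.080000, g(-5.0) = -4.000000
z_2 = -5.000000 − (-4.000000)·(-5.000000 − (-6.600000)) / (-4.000000 − 2.080000) = -5.000000 − (-6.400000)/(-6.080000) = -6.052632
g(-6.052632) = -0.576177
z_3 = -6.052632 − (-0.576177)·(-6.052632 − (-5.000000)) / (-0.576177 − (-4.000000)) = -6.052632 − (0.606502)/(3.423823) = -6.229773

-6.2298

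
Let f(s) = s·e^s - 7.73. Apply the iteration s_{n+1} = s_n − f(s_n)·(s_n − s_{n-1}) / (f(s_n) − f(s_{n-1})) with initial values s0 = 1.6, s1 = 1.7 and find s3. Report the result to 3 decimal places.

1.585

f(1.6) = 0.19485, f(1.7) = 1.57571
s2 = 1.70000 − 1.57571·(1.70000 − 1.60000) / (1.57571 − 0.19485) = 1.70000 − (0.15757)/(1.38086) = 1.58589
f(1.58589) = 0.01490
s3 = 1.58589 − 0.01490·(1.58589 − 1.70000) / (0.01490 − 1.57571) = 1.58589 − (-0.00170)/(-1.56081) = 1.58480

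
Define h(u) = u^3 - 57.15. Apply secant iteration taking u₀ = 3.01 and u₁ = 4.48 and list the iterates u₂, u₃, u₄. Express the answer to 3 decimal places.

3.711, 3.831, 3.853

h(3.01) = -29.87910, h(4.48) = 32.76539
u₂ = 4.48000 − 32.76539·(4.48000 − 3.01000) / (32.76539 − (-29.87910)) = 4.48000 − (48.16513)/(62.64449) = 3.71114
h(3.71114) = -6.03829
u₃ = 3.71114 − (-6.03829)·(3.71114 − 4.48000) / (-6.03829 − 32.76539) = 3.71114 − (4.64263)/(-38.80368) = 3.83078
h(3.83078) = -0.93381
u₄ = 3.83078 − (-0.93381)·(3.83078 − 3.71114) / (-0.93381 − (-6.03829)) = 3.83078 − (-0.11172)/(5.10448) = 3.85267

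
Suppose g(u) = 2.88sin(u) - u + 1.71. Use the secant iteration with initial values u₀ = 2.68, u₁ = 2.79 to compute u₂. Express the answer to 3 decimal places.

g(2.68) = 0.31268, g(2.79) = -0.08815
u₂ = 2.79000 − (-0.08815)·(2.79000 − 2.68000) / (-0.08815 − 0.31268) = 2.79000 − (-0.00970)/(-0.40083) = 2.76581

2.766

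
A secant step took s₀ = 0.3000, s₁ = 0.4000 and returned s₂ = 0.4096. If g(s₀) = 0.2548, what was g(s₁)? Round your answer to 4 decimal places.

0.0223

The secant line through (0.3000, 0.2548) and (0.4000, g(s₁)) crosses zero at s₂ = 0.4096.
So (0.3000, 0.2548), (0.4000, g(s₁)), (0.4096, 0) are collinear:
g(s₁) = 0.2548 · (0.4000 − 0.4096) / (0.3000 − 0.4096) = 0.2548 · (-0.009600)/(-0.109600) = 0.022318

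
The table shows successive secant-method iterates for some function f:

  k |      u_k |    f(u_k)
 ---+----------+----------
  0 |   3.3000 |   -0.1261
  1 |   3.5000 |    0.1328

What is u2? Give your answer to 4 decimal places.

u2 = 3.5000 − 0.1328·(3.5000 − 3.3000) / (0.1328 − (-0.1261))
   = 3.5000 − (0.026560)/(0.258900) = 3.397412

3.3974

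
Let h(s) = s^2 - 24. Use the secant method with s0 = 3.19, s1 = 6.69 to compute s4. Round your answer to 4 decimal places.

4.9006

h(3.19) = -13.823900, h(6.69) = 20.756100
s2 = 6.690000 − 20.756100·(6.690000 − 3.190000) / (20.756100 − (-13.823900)) = 6.690000 − (72.646350)/(34.580000) = 4.589180
h(4.589180) = -2.939425
s3 = 4.589180 − (-2.939425)·(4.589180 − 6.690000) / (-2.939425 − 20.756100) = 4.589180 − (6.175203)/(-23.695525) = 4.849786
h(4.849786) = -0.479571
s4 = 4.849786 − (-0.479571)·(4.849786 − 4.589180) / (-0.479571 − (-2.939425)) = 4.849786 − (-0.124979)/(2.459854) = 4.900594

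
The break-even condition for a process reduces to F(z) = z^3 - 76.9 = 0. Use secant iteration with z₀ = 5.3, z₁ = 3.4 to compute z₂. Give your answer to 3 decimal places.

4.052

F(5.3) = 71.97700, F(3.4) = -37.59600
z₂ = 3.40000 − (-37.59600)·(3.40000 − 5.30000) / (-37.59600 − 71.97700) = 3.40000 − (71.43240)/(-109.57300) = 4.05192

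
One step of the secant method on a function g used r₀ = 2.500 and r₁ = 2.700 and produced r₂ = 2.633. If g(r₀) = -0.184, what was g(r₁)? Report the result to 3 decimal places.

The secant line through (2.500, -0.184) and (2.700, g(r₁)) crosses zero at r₂ = 2.633.
So (2.500, -0.184), (2.700, g(r₁)), (2.633, 0) are collinear:
g(r₁) = -0.184 · (2.700 − 2.633) / (2.500 − 2.633) = -0.184 · (0.06700)/(-0.13300) = 0.09269

0.093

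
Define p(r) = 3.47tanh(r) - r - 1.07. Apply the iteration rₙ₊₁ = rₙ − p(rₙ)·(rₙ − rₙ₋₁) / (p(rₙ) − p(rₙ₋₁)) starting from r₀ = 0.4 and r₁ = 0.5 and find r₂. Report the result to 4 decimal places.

0.4819

p(0.4) = -0.151577, p(0.5) = 0.033547
r₂ = 0.500000 − 0.033547·(0.500000 − 0.400000) / (0.033547 − (-0.151577)) = 0.500000 − (0.003355)/(0.185124) = 0.481879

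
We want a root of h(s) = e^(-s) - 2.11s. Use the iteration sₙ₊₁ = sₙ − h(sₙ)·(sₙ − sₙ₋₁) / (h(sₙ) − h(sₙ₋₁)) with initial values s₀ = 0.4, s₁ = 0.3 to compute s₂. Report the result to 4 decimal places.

0.3383

h(0.4) = -0.173680, h(0.3) = 0.107818
s₂ = 0.300000 − 0.107818·(0.300000 − 0.400000) / (0.107818 − (-0.173680)) = 0.300000 − (-0.010782)/(0.281498) = 0.338302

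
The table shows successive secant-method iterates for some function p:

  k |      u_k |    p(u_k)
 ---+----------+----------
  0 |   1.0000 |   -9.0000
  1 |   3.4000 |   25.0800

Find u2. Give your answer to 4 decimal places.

1.6338

u2 = 3.4000 − 25.0800·(3.4000 − 1.0000) / (25.0800 − (-9.0000))
   = 3.4000 − (60.192000)/(34.080000) = 1.633803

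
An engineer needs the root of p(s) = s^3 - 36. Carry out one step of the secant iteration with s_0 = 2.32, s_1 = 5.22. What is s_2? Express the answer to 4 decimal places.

2.8455

p(2.32) = -23.512832, p(5.22) = 106.236648
s_2 = 5.220000 − 106.236648·(5.220000 − 2.320000) / (106.236648 − (-23.512832)) = 5.220000 − (308.086279)/(129.749480) = 2.845530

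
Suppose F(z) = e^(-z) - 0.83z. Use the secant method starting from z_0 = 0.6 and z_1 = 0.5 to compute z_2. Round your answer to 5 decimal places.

0.63611

F(0.6) = 0.0508116, F(0.5) = 0.1915307
z_2 = 0.5000000 − 0.1915307·(0.5000000 − 0.6000000) / (0.1915307 − 0.0508116) = 0.5000000 − (-0.0191531)/(0.1407190) = 0.6361086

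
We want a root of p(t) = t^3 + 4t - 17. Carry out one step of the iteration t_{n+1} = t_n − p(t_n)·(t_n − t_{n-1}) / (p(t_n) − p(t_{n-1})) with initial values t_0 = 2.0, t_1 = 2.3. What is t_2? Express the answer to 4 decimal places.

p(2.0) = -1.000000, p(2.3) = 4.367000
t_2 = 2.300000 − 4.367000·(2.300000 − 2.000000) / (4.367000 − (-1.000000)) = 2.300000 − (1.310100)/(5.367000) = 2.055897

2.0559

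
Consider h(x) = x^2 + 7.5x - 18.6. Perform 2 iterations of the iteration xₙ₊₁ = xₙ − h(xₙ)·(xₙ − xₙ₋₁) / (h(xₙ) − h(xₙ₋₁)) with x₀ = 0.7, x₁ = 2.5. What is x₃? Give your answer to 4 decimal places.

1.9623

h(0.7) = -12.860000, h(2.5) = 6.400000
x₂ = 2.500000 − 6.400000·(2.500000 − 0.700000) / (6.400000 − (-12.860000)) = 2.500000 − (11.520000)/(19.260000) = 1.901869
h(1.901869) = -0.718875
x₃ = 1.901869 − (-0.718875)·(1.901869 − 2.500000) / (-0.718875 − 6.400000) = 1.901869 − (0.429981)/(-7.118875) = 1.962269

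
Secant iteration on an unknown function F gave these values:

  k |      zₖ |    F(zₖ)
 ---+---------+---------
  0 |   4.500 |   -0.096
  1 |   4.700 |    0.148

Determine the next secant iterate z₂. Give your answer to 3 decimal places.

z₂ = 4.700 − 0.148·(4.700 − 4.500) / (0.148 − (-0.096))
   = 4.700 − (0.02960)/(0.24400) = 4.57869

4.579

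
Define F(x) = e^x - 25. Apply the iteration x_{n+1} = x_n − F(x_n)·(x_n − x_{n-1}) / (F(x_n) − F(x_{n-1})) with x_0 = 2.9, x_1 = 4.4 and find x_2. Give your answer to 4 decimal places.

F(2.9) = -6.825855, F(4.4) = 56.450869
x_2 = 4.400000 − 56.450869·(4.400000 − 2.900000) / (56.450869 − (-6.825855)) = 4.400000 − (84.676303)/(63.276723) = 3.061810

3.0618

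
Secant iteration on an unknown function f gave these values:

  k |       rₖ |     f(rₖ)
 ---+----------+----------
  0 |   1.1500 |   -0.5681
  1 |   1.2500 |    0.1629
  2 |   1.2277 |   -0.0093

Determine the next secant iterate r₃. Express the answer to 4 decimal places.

r₃ = 1.2277 − (-0.0093)·(1.2277 − 1.2500) / (-0.0093 − 0.1629)
   = 1.2277 − (0.000207)/(-0.172200) = 1.228904

1.2289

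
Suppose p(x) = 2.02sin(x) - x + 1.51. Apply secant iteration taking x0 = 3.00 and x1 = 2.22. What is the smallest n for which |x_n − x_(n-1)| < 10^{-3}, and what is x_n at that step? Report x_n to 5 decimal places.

p(3.00) = -1.2049376, p(2.22) = 0.8990623
x2 = 2.2200000 − 0.8990623·(-0.7800000)/(2.1039998) = 2.5533026;  |Δ| = 0.3333026
p(2.5533026) = 0.0776750
x3 = 2.5533026 − 0.0776750·(0.3333026)/(-0.8213873) = 2.5848215;  |Δ| = 0.0315189
p(2.5848215) = -0.0073570
x4 = 2.5848215 − (-0.0073570)·(0.0315189)/(-0.0850320) = 2.5820945;  |Δ| = 0.0027270
p(2.5820945) = 0.0000427
x5 = 2.5820945 − 0.0000427·(-0.0027270)/(0.0073997) = 2.5821102;  |Δ| = 0.0000157
|x5 − x4| = 0.0000157 < 10^{-3}

n = 5, x_n = 2.58211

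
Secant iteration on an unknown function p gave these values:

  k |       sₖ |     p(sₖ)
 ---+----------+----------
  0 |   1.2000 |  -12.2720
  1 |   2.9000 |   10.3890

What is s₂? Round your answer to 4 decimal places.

2.1206

s₂ = 2.9000 − 10.3890·(2.9000 − 1.2000) / (10.3890 − (-12.2720))
   = 2.9000 − (17.661300)/(22.661000) = 2.120630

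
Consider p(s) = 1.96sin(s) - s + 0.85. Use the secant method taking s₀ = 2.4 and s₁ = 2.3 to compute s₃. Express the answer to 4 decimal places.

p(2.4) = -0.226092, p(2.3) = 0.011582
s₂ = 2.300000 − 0.011582·(2.300000 − 2.400000) / (0.011582 − (-0.226092)) = 2.300000 − (-0.001158)/(0.237674) = 2.304873
p(2.304873) = 0.000328
s₃ = 2.304873 − 0.000328·(2.304873 − 2.300000) / (0.000328 − 0.011582) = 2.304873 − (0.000002)/(-0.011254) = 2.305015

2.3050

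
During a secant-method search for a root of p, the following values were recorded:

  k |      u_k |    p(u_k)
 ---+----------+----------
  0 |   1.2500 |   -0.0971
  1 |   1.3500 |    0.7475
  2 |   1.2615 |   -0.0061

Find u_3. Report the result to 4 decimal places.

1.2622

u_3 = 1.2615 − (-0.0061)·(1.2615 − 1.3500) / (-0.0061 − 0.7475)
   = 1.2615 − (0.000540)/(-0.753600) = 1.262216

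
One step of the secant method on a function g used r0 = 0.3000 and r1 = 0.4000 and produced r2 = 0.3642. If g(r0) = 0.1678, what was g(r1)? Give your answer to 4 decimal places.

The secant line through (0.3000, 0.1678) and (0.4000, g(r1)) crosses zero at r2 = 0.3642.
So (0.3000, 0.1678), (0.4000, g(r1)), (0.3642, 0) are collinear:
g(r1) = 0.1678 · (0.4000 − 0.3642) / (0.3000 − 0.3642) = 0.1678 · (0.035800)/(-0.064200) = -0.093571

-0.0936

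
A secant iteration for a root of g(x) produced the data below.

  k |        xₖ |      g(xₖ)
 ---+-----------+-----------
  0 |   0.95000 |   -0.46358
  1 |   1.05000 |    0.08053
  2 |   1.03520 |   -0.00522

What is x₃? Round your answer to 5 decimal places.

x₃ = 1.03520 − (-0.00522)·(1.03520 − 1.05000) / (-0.00522 − 0.08053)
   = 1.03520 − (0.0000773)/(-0.0857500) = 1.0361009

1.03610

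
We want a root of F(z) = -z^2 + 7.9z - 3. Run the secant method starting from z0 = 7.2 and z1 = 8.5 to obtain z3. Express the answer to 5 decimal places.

F(7.2) = 2.0400000, F(8.5) = -8.1000000
z2 = 8.5000000 − (-8.1000000)·(8.5000000 − 7.2000000) / (-8.1000000 − 2.0400000) = 8.5000000 − (-10.5300000)/(-10.1400000) = 7.4615385
F(7.4615385) = 0.2715976
z3 = 7.4615385 − 0.2715976·(7.4615385 − 8.5000000) / (0.2715976 − (-8.1000000)) = 7.4615385 − (-0.2820437)/(8.3715976) = 7.4952290

7.49523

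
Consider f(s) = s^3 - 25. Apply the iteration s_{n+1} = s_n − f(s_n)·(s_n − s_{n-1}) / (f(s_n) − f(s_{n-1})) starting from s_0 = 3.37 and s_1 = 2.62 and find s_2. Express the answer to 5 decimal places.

f(3.37) = 13.2727530, f(2.62) = -7.0152720
s_2 = 2.6200000 − (-7.0152720)·(2.6200000 − 3.3700000) / (-7.0152720 − 13.2727530) = 2.6200000 − (5.2614540)/(-20.2880250) = 2.8793379

2.87934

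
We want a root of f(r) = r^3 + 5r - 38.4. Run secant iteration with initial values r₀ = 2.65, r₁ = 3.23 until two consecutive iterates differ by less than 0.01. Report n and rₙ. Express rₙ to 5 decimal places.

n = 4, rₙ = 2.88376

f(2.65) = -6.5403750, f(3.23) = 11.4482670
r₂ = 3.2300000 − 11.4482670·(0.5800000)/(17.9886420) = 2.8608785;  |Δ| = 0.3691215
f(2.8608785) = -0.6803881
r₃ = 2.8608785 − (-0.6803881)·(-0.3691215)/(-12.1286551) = 2.8815853;  |Δ| = 0.0207068
f(2.8815853) = -0.0647324
r₄ = 2.8815853 − (-0.0647324)·(0.0207068)/(0.6156557) = 2.8837625;  |Δ| = 0.0021772
|r₄ − r₃| = 0.0021772 < 0.01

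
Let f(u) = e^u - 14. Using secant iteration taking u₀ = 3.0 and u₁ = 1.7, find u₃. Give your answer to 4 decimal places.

f(3.0) = 6.085537, f(1.7) = -8.526053
u₂ = 1.700000 − (-8.526053)·(1.700000 − 3.000000) / (-8.526053 − 6.085537) = 1.700000 − (11.083868)/(-14.611590) = 2.458567
f(2.458567) = -2.311950
u₃ = 2.458567 − (-2.311950)·(2.458567 − 1.700000) / (-2.311950 − (-8.526053)) = 2.458567 − (-1.753769)/(6.214102) = 2.740791

2.7408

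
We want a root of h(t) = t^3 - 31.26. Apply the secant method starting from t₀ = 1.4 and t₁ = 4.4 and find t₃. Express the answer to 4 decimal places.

h(1.4) = -28.516000, h(4.4) = 53.924000
t₂ = 4.400000 − 53.924000·(4.400000 − 1.400000) / (53.924000 − (-28.516000)) = 4.400000 − (161.772000)/(82.440000) = 2.437700
h(2.437700) = -16.774255
t₃ = 2.437700 − (-16.774255)·(2.437700 − 4.400000) / (-16.774255 − 53.924000) = 2.437700 − (32.916117)/(-70.698255) = 2.903286

2.9033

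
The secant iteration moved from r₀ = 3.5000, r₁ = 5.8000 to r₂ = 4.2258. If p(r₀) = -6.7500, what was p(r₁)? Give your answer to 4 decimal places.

14.6402

The secant line through (3.5000, -6.7500) and (5.8000, p(r₁)) crosses zero at r₂ = 4.2258.
So (3.5000, -6.7500), (5.8000, p(r₁)), (4.2258, 0) are collinear:
p(r₁) = -6.7500 · (5.8000 − 4.2258) / (3.5000 − 4.2258) = -6.7500 · (1.574200)/(-0.725800) = 14.640190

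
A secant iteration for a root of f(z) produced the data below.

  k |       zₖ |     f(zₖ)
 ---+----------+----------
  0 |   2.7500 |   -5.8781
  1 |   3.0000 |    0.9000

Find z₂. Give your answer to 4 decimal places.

z₂ = 3.0000 − 0.9000·(3.0000 − 2.7500) / (0.9000 − (-5.8781))
   = 3.0000 − (0.225000)/(6.778100) = 2.966805

2.9668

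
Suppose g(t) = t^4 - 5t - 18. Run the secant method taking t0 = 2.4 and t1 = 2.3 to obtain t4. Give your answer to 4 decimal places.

2.3339

g(2.4) = 3.177600, g(2.3) = -1.515900
t2 = 2.300000 − (-1.515900)·(2.300000 − 2.400000) / (-1.515900 − 3.177600) = 2.300000 − (0.151590)/(-4.693500) = 2.332298
g(2.332298) = -0.072096
t3 = 2.332298 − (-0.072096)·(2.332298 − 2.300000) / (-0.072096 − (-1.515900)) = 2.332298 − (-0.002329)/(1.443804) = 2.333911
g(2.333911) = 0.001769
t4 = 2.333911 − 0.001769·(2.333911 − 2.332298) / (0.001769 − (-0.072096)) = 2.333911 − (0.000003)/(0.073866) = 2.333872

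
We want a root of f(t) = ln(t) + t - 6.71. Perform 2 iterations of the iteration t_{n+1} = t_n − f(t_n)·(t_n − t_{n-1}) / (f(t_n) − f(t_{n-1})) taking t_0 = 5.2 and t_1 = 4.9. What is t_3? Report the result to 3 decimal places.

f(5.2) = 0.13866, f(4.9) = -0.22076
t_2 = 4.90000 − (-0.22076)·(4.90000 − 5.20000) / (-0.22076 − 0.13866) = 4.90000 − (0.06623)/(-0.35942) = 5.08427
f(5.08427) = 0.00042
t_3 = 5.08427 − 0.00042·(5.08427 − 4.90000) / (0.00042 − (-0.22076)) = 5.08427 − (0.00008)/(0.22118) = 5.08392

5.084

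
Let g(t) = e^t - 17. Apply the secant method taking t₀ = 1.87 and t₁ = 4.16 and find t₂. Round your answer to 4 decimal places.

2.2880

g(1.87) = -10.511704, g(4.16) = 47.071523
t₂ = 4.160000 − 47.071523·(4.160000 − 1.870000) / (47.071523 − (-10.511704)) = 4.160000 − (107.793787)/(57.583226) = 2.288035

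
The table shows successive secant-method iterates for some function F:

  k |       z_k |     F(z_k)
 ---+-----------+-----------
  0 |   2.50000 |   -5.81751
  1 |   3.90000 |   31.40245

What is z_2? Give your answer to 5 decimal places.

2.71882

z_2 = 3.90000 − 31.40245·(3.90000 − 2.50000) / (31.40245 − (-5.81751))
   = 3.90000 − (43.9634300)/(37.2199600) = 2.7188211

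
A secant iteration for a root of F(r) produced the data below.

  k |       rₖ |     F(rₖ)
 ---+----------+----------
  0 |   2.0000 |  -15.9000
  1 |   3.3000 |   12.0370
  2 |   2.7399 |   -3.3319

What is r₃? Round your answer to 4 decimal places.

r₃ = 2.7399 − (-3.3319)·(2.7399 − 3.3000) / (-3.3319 − 12.0370)
   = 2.7399 − (1.866197)/(-15.368900) = 2.861327

2.8613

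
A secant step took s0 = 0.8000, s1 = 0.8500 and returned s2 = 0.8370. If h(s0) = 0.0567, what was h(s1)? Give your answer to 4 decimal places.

The secant line through (0.8000, 0.0567) and (0.8500, h(s1)) crosses zero at s2 = 0.8370.
So (0.8000, 0.0567), (0.8500, h(s1)), (0.8370, 0) are collinear:
h(s1) = 0.0567 · (0.8500 − 0.8370) / (0.8000 − 0.8370) = 0.0567 · (0.013000)/(-0.037000) = -0.019922

-0.0199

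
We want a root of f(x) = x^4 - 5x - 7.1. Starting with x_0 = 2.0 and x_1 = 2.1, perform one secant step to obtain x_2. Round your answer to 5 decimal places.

2.03731

f(2.0) = -1.1000000, f(2.1) = 1.8481000
x_2 = 2.1000000 − 1.8481000·(2.1000000 − 2.0000000) / (1.8481000 − (-1.1000000)) = 2.1000000 − (0.1848100)/(2.9481000) = 2.0373122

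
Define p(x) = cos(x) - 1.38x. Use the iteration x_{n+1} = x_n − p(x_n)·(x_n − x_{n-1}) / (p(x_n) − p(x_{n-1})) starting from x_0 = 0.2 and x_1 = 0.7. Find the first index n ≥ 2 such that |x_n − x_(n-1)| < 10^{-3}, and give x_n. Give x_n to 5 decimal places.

n = 4, x_n = 0.59863

p(0.2) = 0.7040666, p(0.7) = -0.2011578
x_2 = 0.7000000 − (-0.2011578)·(0.5000000)/(-0.9052244) = 0.5888906;  |Δ| = 0.1111094
p(0.5888906) = 0.0188883
x_3 = 0.5888906 − 0.0188883·(-0.1111094)/(0.2200461) = 0.5984280;  |Δ| = 0.0095374
p(0.5984280) = 0.0003915
x_4 = 0.5984280 − 0.0003915·(0.0095374)/(-0.0184968) = 0.5986299;  |Δ| = 0.0002019
|x_4 − x_3| = 0.0002019 < 10^{-3}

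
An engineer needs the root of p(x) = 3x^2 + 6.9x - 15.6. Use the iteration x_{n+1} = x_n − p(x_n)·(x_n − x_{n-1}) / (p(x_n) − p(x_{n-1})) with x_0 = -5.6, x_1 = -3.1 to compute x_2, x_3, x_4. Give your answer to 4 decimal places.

p(-5.6) = 39.840000, p(-3.1) = -8.160000
x_2 = -3.100000 − (-8.160000)·(-3.100000 − (-5.600000)) / (-8.160000 − 39.840000) = -3.100000 − (-20.400000)/(-48.000000) = -3.525000
p(-3.525000) = -2.645625
x_3 = -3.525000 − (-2.645625)·(-3.525000 − (-3.100000)) / (-2.645625 − (-8.160000)) = -3.525000 − (1.124391)/(5.514375) = -3.728902
p(-3.728902) = 0.384702
x_4 = -3.728902 − 0.384702·(-3.728902 − (-3.525000)) / (0.384702 − (-2.645625)) = -3.728902 − (-0.078441)/(3.030327) = -3.703016

-3.5250, -3.7289, -3.7030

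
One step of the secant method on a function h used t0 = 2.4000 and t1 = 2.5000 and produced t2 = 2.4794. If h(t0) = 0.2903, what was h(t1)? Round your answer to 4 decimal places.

-0.0753

The secant line through (2.4000, 0.2903) and (2.5000, h(t1)) crosses zero at t2 = 2.4794.
So (2.4000, 0.2903), (2.5000, h(t1)), (2.4794, 0) are collinear:
h(t1) = 0.2903 · (2.5000 − 2.4794) / (2.4000 − 2.4794) = 0.2903 · (0.020600)/(-0.079400) = -0.075317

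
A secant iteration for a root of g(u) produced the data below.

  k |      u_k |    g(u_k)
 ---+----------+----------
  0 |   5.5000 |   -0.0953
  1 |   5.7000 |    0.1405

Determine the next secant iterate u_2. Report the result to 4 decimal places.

u_2 = 5.7000 − 0.1405·(5.7000 − 5.5000) / (0.1405 − (-0.0953))
   = 5.7000 − (0.028100)/(0.235800) = 5.580831

5.5808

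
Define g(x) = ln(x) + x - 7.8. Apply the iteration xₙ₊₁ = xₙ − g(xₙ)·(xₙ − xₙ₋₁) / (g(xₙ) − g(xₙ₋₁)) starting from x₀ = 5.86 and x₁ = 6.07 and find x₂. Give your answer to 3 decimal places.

g(5.86) = -0.17185, g(6.07) = 0.07336
x₂ = 6.07000 − 0.07336·(6.07000 − 5.86000) / (0.07336 − (-0.17185)) = 6.07000 − (0.01541)/(0.24521) = 6.00717

6.007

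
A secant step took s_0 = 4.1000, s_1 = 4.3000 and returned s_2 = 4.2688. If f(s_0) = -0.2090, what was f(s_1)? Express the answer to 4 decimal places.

The secant line through (4.1000, -0.2090) and (4.3000, f(s_1)) crosses zero at s_2 = 4.2688.
So (4.1000, -0.2090), (4.3000, f(s_1)), (4.2688, 0) are collinear:
f(s_1) = -0.2090 · (4.3000 − 4.2688) / (4.1000 − 4.2688) = -0.2090 · (0.031200)/(-0.168800) = 0.038630

0.0386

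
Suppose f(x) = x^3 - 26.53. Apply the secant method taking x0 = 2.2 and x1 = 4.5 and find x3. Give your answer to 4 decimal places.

2.8537

f(2.2) = -15.882000, f(4.5) = 64.595000
x2 = 4.500000 − 64.595000·(4.500000 − 2.200000) / (64.595000 − (-15.882000)) = 4.500000 − (148.568500)/(80.477000) = 2.653901
f(2.653901) = -7.838067
x3 = 2.653901 − (-7.838067)·(2.653901 − 4.500000) / (-7.838067 − 64.595000) = 2.653901 − (14.469847)/(-72.433067) = 2.853670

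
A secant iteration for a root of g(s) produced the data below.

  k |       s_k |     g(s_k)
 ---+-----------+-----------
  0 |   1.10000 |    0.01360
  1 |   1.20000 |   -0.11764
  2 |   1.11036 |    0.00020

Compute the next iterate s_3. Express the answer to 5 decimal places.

1.11051

s_3 = 1.11036 − 0.00020·(1.11036 − 1.20000) / (0.00020 − (-0.11764))
   = 1.11036 − (-0.0000179)/(0.1178400) = 1.1105121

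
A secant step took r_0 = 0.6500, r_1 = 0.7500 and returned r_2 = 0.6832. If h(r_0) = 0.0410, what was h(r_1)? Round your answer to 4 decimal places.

The secant line through (0.6500, 0.0410) and (0.7500, h(r_1)) crosses zero at r_2 = 0.6832.
So (0.6500, 0.0410), (0.7500, h(r_1)), (0.6832, 0) are collinear:
h(r_1) = 0.0410 · (0.7500 − 0.6832) / (0.6500 − 0.6832) = 0.0410 · (0.066800)/(-0.033200) = -0.082494

-0.0825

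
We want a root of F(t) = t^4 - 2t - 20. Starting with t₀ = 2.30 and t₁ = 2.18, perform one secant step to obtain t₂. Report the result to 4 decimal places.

F(2.30) = 3.384100, F(2.18) = -1.774694
t₂ = 2.180000 − (-1.774694)·(2.180000 − 2.300000) / (-1.774694 − 3.384100) = 2.180000 − (0.212963)/(-5.158794) = 2.221282

2.2213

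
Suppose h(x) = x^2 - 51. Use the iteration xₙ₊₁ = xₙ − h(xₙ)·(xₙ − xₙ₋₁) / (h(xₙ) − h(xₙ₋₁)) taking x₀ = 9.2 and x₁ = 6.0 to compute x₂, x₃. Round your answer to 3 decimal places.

6.987, 7.155

h(9.2) = 33.64000, h(6.0) = -15.00000
x₂ = 6.00000 − (-15.00000)·(6.00000 − 9.20000) / (-15.00000 − 33.64000) = 6.00000 − (48.00000)/(-48.64000) = 6.98684
h(6.98684) = -2.18404
x₃ = 6.98684 − (-2.18404)·(6.98684 − 6.00000) / (-2.18404 − (-15.00000)) = 6.98684 − (-2.15530)/(12.81596) = 7.15502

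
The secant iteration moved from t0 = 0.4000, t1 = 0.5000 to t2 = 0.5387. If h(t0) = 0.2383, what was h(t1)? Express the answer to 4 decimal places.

The secant line through (0.4000, 0.2383) and (0.5000, h(t1)) crosses zero at t2 = 0.5387.
So (0.4000, 0.2383), (0.5000, h(t1)), (0.5387, 0) are collinear:
h(t1) = 0.2383 · (0.5000 − 0.5387) / (0.4000 − 0.5387) = 0.2383 · (-0.038700)/(-0.138700) = 0.066490

0.0665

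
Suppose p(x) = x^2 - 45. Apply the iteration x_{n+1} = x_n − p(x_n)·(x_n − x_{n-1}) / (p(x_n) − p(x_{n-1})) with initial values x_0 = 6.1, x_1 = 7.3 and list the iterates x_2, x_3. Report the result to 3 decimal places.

6.681, 6.707

p(6.1) = -7.79000, p(7.3) = 8.29000
x_2 = 7.30000 − 8.29000·(7.30000 − 6.10000) / (8.29000 − (-7.79000)) = 7.30000 − (9.94800)/(16.08000) = 6.68134
p(6.68134) = -0.35965
x_3 = 6.68134 − (-0.35965)·(6.68134 − 7.30000) / (-0.35965 − 8.29000) = 6.68134 − (0.22250)/(-8.64965) = 6.70707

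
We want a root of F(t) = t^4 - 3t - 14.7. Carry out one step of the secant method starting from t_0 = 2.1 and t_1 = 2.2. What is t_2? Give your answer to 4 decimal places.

F(2.1) = -1.551900, F(2.2) = 2.125600
t_2 = 2.200000 − 2.125600·(2.200000 − 2.100000) / (2.125600 − (-1.551900)) = 2.200000 − (0.212560)/(3.677500) = 2.142200

2.1422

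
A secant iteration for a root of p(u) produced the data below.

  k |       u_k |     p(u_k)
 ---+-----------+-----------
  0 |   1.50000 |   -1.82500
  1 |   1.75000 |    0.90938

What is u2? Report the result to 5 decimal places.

u2 = 1.75000 − 0.90938·(1.75000 − 1.50000) / (0.90938 − (-1.82500))
   = 1.75000 − (0.2273450)/(2.7343800) = 1.6668568

1.66686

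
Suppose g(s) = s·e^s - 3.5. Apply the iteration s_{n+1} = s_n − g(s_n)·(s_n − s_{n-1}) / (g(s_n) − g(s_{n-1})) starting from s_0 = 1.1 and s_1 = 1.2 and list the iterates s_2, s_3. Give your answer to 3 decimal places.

1.129, 1.130

g(1.1) = -0.19542, g(1.2) = 0.48414
s_2 = 1.20000 − 0.48414·(1.20000 − 1.10000) / (0.48414 − (-0.19542)) = 1.20000 − (0.04841)/(0.67956) = 1.12876
g(1.12876) = -0.01010
s_3 = 1.12876 − (-0.01010)·(1.12876 − 1.20000) / (-0.01010 − 0.48414) = 1.12876 − (0.00072)/(-0.49424) = 1.13021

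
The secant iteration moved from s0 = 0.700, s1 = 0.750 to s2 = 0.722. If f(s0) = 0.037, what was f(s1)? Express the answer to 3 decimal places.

The secant line through (0.700, 0.037) and (0.750, f(s1)) crosses zero at s2 = 0.722.
So (0.700, 0.037), (0.750, f(s1)), (0.722, 0) are collinear:
f(s1) = 0.037 · (0.750 − 0.722) / (0.700 − 0.722) = 0.037 · (0.02800)/(-0.02200) = -0.04709

-0.047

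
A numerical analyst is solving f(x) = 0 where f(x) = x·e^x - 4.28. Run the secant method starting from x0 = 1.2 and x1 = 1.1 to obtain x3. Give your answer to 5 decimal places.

f(1.2) = -0.2958597, f(1.1) = -0.9754174
x2 = 1.1000000 − (-0.9754174)·(1.1000000 − 1.2000000) / (-0.9754174 − (-0.2958597)) = 1.1000000 − (0.0975417)/(-0.6795577) = 1.2435371
f(1.2435371) = 0.0324100
x3 = 1.2435371 − 0.0324100·(1.2435371 − 1.1000000) / (0.0324100 − (-0.9754174)) = 1.2435371 − (0.0046520)/(1.0078274) = 1.2389212

1.23892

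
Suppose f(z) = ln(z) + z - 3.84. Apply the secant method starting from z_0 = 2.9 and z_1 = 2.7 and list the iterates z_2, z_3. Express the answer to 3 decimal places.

f(2.9) = 0.12471, f(2.7) = -0.14675
z_2 = 2.70000 − (-0.14675)·(2.70000 − 2.90000) / (-0.14675 − 0.12471) = 2.70000 − (0.02935)/(-0.27146) = 2.80812
f(2.80812) = 0.00063
z_3 = 2.80812 − 0.00063·(2.80812 − 2.70000) / (0.00063 − (-0.14675)) = 2.80812 − (0.00007)/(0.14738) = 2.80765

2.808, 2.808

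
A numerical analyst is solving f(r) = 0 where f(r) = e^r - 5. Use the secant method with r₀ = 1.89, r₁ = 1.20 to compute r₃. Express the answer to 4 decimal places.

1.6223

f(1.89) = 1.619369, f(1.20) = -1.679883
r₂ = 1.200000 − (-1.679883)·(1.200000 − 1.890000) / (-1.679883 − 1.619369) = 1.200000 − (1.159119)/(-3.299252) = 1.551328
f(1.551328) = -0.282269
r₃ = 1.551328 − (-0.282269)·(1.551328 − 1.200000) / (-0.282269 − (-1.679883)) = 1.551328 − (-0.099169)/(1.397614) = 1.622284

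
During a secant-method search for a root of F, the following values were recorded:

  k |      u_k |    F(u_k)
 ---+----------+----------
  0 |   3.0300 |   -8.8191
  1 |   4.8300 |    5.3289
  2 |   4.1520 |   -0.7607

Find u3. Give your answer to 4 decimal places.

u3 = 4.1520 − (-0.7607)·(4.1520 − 4.8300) / (-0.7607 − 5.3289)
   = 4.1520 − (0.515755)/(-6.089600) = 4.236694

4.2367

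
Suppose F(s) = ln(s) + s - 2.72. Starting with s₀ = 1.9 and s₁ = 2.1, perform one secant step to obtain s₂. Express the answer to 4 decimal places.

F(1.9) = -0.178146, F(2.1) = 0.121937
s₂ = 2.100000 − 0.121937·(2.100000 − 1.900000) / (0.121937 − (-0.178146)) = 2.100000 − (0.024387)/(0.300083) = 2.018731

2.0187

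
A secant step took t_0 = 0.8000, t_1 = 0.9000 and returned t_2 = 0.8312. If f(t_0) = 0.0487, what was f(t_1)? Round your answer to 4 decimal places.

The secant line through (0.8000, 0.0487) and (0.9000, f(t_1)) crosses zero at t_2 = 0.8312.
So (0.8000, 0.0487), (0.9000, f(t_1)), (0.8312, 0) are collinear:
f(t_1) = 0.0487 · (0.9000 − 0.8312) / (0.8000 − 0.8312) = 0.0487 · (0.068800)/(-0.031200) = -0.107390

-0.1074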